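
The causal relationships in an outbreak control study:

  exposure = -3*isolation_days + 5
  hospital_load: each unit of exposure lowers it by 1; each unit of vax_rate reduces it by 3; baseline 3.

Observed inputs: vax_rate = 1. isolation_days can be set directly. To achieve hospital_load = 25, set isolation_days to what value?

Substituting into the hospital_load equation gives hospital_load = 3*isolation_days - 5.
Solve 3*isolation_days - 5 = 25: isolation_days = (25 + 5) / 3 = 10.

isolation_days = 10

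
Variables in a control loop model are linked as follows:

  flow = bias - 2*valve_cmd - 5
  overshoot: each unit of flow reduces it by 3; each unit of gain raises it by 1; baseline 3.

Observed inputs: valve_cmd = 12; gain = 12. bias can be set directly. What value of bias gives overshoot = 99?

Substituting into the flow equation gives flow = bias - 29.
Substituting into the overshoot equation gives overshoot = -3*bias + 102.
Solve -3*bias + 102 = 99: bias = (99 - 102) / -3 = 1.

bias = 1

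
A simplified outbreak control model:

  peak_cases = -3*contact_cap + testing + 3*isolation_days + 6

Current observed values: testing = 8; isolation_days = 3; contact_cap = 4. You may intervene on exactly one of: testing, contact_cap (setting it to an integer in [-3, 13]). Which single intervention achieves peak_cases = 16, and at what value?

Intervening on testing: with other inputs at their observed values, peak_cases = testing + 3. Solving for 16 gives testing = 13, within [-3, 13].
Intervening on contact_cap: peak_cases = -3*contact_cap + 23. Reaching 16 requires contact_cap = 7/3, not an integer.

set testing = 13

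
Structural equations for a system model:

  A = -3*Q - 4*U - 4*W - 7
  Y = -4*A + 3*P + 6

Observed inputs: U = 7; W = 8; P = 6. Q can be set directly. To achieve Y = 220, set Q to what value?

Q = -6

Substituting into the A equation gives A = -3*Q - 67.
Substituting into the Y equation gives Y = 12*Q + 292.
Solve 12*Q + 292 = 220: Q = (220 - 292) / 12 = -6.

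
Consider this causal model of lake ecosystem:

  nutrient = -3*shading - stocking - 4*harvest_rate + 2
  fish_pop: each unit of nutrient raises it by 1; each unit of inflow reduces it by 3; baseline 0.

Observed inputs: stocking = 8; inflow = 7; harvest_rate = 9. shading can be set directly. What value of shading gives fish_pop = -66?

shading = 1

Substituting into the nutrient equation gives nutrient = -3*shading - 42.
Substituting into the fish_pop equation gives fish_pop = -3*shading - 63.
Solve -3*shading - 63 = -66: shading = (-66 + 63) / -3 = 1.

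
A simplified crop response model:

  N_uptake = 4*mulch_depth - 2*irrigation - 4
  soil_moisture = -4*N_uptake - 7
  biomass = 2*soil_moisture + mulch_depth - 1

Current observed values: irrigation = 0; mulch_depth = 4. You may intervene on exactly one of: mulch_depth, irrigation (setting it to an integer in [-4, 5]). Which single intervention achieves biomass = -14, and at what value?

Intervening on mulch_depth: with other inputs at their observed values, biomass = -31*mulch_depth + 17. Solving for -14 gives mulch_depth = 1, within [-4, 5].
Intervening on irrigation: biomass = 16*irrigation - 107. Reaching -14 requires irrigation = 93/16, not an integer.

set mulch_depth = 1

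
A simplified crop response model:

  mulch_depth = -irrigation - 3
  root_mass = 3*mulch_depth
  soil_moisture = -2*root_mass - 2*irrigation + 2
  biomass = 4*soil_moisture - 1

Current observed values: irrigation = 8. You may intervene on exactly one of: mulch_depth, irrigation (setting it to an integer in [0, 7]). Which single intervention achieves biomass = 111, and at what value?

set irrigation = 2

Intervening on mulch_depth: biomass = -24*mulch_depth - 57. Reaching 111 requires mulch_depth = -7, outside [0, 7].
Intervening on irrigation: with other inputs at their observed values, biomass = 16*irrigation + 79. Solving for 111 gives irrigation = 2, within [0, 7].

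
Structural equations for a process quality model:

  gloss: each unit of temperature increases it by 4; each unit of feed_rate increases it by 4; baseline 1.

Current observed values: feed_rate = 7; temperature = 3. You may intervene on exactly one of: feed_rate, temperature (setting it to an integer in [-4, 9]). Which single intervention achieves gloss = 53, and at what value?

Intervening on feed_rate: gloss = 4*feed_rate + 13. Reaching 53 requires feed_rate = 10, outside [-4, 9].
Intervening on temperature: with other inputs at their observed values, gloss = 4*temperature + 29. Solving for 53 gives temperature = 6, within [-4, 9].

set temperature = 6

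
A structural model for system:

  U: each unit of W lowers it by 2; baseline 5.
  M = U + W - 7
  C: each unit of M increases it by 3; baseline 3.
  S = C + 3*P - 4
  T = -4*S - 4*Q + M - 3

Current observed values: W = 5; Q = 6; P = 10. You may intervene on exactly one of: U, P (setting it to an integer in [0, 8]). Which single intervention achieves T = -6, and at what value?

set P = 5

Intervening on U: T = -11*U - 121. Reaching -6 requires U = -115/11, not an integer.
Intervening on P: with other inputs at their observed values, T = -12*P + 54. Solving for -6 gives P = 5, within [0, 8].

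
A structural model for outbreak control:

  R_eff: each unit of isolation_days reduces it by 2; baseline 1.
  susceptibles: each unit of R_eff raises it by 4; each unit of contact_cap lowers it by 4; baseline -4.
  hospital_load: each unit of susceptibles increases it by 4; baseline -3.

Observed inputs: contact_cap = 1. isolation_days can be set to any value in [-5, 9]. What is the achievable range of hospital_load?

Substituting into the susceptibles equation gives susceptibles = -8*isolation_days - 4.
Substituting into the hospital_load equation gives hospital_load = -32*isolation_days - 19.
Linear in isolation_days, so extremes are at the endpoints: isolation_days = -5 gives hospital_load = 141; isolation_days = 9 gives hospital_load = -307.

-307 to 141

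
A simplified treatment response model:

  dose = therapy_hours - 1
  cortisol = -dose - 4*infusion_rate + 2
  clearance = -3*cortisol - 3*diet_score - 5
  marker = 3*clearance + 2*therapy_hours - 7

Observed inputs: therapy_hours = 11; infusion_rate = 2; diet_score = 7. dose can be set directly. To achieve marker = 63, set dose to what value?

Intervening on dose fixes its value directly, overriding its dependence on therapy_hours.
Substituting into the cortisol equation gives cortisol = -dose - 6.
Substituting into the clearance equation gives clearance = 3*dose - 8.
marker becomes 9*dose - 9.
Solve 9*dose - 9 = 63: dose = (63 + 9) / 9 = 8.

dose = 8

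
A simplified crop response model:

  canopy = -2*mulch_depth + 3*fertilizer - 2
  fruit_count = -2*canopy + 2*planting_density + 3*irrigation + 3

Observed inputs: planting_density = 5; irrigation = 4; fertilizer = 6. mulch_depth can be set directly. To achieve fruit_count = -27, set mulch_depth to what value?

mulch_depth = -5

Substituting into the canopy equation gives canopy = -2*mulch_depth + 16.
So fruit_count = 4*mulch_depth - 7.
Solve 4*mulch_depth - 7 = -27: mulch_depth = (-27 + 7) / 4 = -5.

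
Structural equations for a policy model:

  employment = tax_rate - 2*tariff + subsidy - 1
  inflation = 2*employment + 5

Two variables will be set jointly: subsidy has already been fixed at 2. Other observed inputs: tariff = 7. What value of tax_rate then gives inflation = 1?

With subsidy held at 2:
Substituting into the employment equation gives employment = tax_rate - 13.
Substituting into the inflation equation gives inflation = 2*tax_rate - 21.
Solve 2*tax_rate - 21 = 1: tax_rate = (1 + 21) / 2 = 11.

tax_rate = 11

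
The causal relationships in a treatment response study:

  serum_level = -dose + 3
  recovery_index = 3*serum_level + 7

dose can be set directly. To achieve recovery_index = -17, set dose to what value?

dose = 11

Substituting into the recovery_index equation gives recovery_index = -3*dose + 16.
Solve -3*dose + 16 = -17: dose = (-17 - 16) / -3 = 11.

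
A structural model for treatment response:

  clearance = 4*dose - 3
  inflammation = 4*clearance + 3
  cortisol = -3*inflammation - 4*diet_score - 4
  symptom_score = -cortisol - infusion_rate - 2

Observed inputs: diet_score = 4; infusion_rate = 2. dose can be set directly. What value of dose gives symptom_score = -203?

Substituting into the inflammation equation gives inflammation = 16*dose - 9.
So cortisol = -48*dose + 7.
So symptom_score = 48*dose - 11.
Solve 48*dose - 11 = -203: dose = (-203 + 11) / 48 = -4.

dose = -4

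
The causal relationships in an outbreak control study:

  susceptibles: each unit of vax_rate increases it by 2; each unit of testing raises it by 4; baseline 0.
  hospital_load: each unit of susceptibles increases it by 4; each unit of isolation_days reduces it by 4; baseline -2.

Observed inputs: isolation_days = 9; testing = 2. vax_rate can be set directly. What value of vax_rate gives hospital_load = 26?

Substituting into the susceptibles equation gives susceptibles = 2*vax_rate + 8.
This gives hospital_load = 8*vax_rate - 6.
Solve 8*vax_rate - 6 = 26: vax_rate = (26 + 6) / 8 = 4.

vax_rate = 4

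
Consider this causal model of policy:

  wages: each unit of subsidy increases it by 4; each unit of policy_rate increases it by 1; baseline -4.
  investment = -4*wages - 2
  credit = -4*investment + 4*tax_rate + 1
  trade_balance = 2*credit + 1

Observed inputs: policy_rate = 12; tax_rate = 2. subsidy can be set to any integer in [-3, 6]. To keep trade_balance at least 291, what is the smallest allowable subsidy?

subsidy = 0

Substituting into the wages equation gives wages = 4*subsidy + 8.
Substituting into the investment equation gives investment = -16*subsidy - 34.
So credit = 64*subsidy + 145.
trade_balance becomes 128*subsidy + 291.
Require 128*subsidy + 291 ≥ 291, so subsidy ≥ 0.
The smallest integer in [-3, 6] satisfying this is 0.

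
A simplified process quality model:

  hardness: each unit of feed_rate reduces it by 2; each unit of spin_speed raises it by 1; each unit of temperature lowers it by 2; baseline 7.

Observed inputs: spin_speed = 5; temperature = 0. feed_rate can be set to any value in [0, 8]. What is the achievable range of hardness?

-4 to 12

Substituting into the hardness equation gives hardness = -2*feed_rate + 12.
Linear in feed_rate, so extremes are at the endpoints: feed_rate = 0 gives hardness = 12; feed_rate = 8 gives hardness = -4.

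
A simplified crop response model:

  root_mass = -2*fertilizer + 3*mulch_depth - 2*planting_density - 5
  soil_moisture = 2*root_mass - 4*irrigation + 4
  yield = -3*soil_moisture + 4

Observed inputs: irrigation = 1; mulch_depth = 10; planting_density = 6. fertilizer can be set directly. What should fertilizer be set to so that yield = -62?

fertilizer = 1

Substituting into the root_mass equation gives root_mass = -2*fertilizer + 13.
Substituting into the soil_moisture equation gives soil_moisture = -4*fertilizer + 26.
yield becomes 12*fertilizer - 74.
Solve 12*fertilizer - 74 = -62: fertilizer = (-62 + 74) / 12 = 1.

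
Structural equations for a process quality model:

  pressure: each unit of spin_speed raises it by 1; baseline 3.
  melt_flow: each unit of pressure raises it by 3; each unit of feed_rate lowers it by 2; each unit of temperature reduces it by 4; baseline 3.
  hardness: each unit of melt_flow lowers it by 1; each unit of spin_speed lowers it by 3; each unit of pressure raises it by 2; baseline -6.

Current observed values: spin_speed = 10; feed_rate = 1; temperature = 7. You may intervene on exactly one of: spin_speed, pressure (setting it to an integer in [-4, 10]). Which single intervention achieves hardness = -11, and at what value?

set pressure = 2

Intervening on spin_speed: hardness = -4*spin_speed + 18. Reaching -11 requires spin_speed = 29/4, not an integer.
Intervening on pressure: with other inputs at their observed values, hardness = -pressure - 9. Solving for -11 gives pressure = 2, within [-4, 10].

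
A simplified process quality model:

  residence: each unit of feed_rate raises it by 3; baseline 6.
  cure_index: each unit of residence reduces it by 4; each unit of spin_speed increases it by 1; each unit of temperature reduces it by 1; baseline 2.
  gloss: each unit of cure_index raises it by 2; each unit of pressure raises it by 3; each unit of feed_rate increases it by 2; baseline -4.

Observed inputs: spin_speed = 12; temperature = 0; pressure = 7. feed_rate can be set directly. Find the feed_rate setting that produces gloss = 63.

Substituting into the cure_index equation gives cure_index = -12*feed_rate - 10.
So gloss = -22*feed_rate - 3.
Solve -22*feed_rate - 3 = 63: feed_rate = (63 + 3) / -22 = -3.

feed_rate = -3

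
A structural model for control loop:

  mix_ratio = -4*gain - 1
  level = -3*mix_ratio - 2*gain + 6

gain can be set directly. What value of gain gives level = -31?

gain = -4

Substituting into the level equation gives level = 10*gain + 9.
Solve 10*gain + 9 = -31: gain = (-31 - 9) / 10 = -4.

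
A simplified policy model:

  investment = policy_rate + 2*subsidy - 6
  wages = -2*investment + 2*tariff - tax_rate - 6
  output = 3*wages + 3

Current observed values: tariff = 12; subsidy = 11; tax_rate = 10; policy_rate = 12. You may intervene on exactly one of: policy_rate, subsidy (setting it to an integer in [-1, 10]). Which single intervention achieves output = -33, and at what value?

set subsidy = 2

Intervening on policy_rate: output = -6*policy_rate - 69. Reaching -33 requires policy_rate = -6, outside [-1, 10].
Intervening on subsidy: with other inputs at their observed values, output = -12*subsidy - 9. Solving for -33 gives subsidy = 2, within [-1, 10].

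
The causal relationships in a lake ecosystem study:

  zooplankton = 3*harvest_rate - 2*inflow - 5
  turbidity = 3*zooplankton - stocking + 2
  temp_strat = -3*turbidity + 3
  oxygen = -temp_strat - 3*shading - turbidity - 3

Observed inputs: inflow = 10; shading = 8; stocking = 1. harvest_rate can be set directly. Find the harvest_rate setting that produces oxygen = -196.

Substituting into the zooplankton equation gives zooplankton = 3*harvest_rate - 25.
This gives turbidity = 9*harvest_rate - 74.
Substituting into the temp_strat equation gives temp_strat = -27*harvest_rate + 225.
oxygen becomes 18*harvest_rate - 178.
Solve 18*harvest_rate - 178 = -196: harvest_rate = (-196 + 178) / 18 = -1.

harvest_rate = -1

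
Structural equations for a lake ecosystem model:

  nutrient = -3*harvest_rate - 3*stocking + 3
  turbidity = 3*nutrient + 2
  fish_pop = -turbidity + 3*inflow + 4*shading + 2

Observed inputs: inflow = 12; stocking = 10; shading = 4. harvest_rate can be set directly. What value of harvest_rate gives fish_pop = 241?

Substituting into the nutrient equation gives nutrient = -3*harvest_rate - 27.
turbidity becomes -9*harvest_rate - 79.
Substituting into the fish_pop equation gives fish_pop = 9*harvest_rate + 133.
Solve 9*harvest_rate + 133 = 241: harvest_rate = (241 - 133) / 9 = 12.

harvest_rate = 12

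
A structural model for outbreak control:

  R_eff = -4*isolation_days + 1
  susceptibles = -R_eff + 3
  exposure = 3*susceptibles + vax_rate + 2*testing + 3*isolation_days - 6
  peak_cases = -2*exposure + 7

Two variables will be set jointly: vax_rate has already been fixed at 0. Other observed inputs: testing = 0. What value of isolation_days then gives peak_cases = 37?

With vax_rate held at 0:
Substituting into the susceptibles equation gives susceptibles = 4*isolation_days + 2.
This gives exposure = 15*isolation_days.
So peak_cases = -30*isolation_days + 7.
Solve -30*isolation_days + 7 = 37: isolation_days = (37 - 7) / -30 = -1.

isolation_days = -1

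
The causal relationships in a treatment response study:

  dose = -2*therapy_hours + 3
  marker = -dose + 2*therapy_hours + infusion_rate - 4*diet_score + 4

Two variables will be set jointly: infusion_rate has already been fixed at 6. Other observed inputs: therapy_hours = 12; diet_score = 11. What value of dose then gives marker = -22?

With infusion_rate held at 6:
Intervening on dose fixes its value directly, overriding its dependence on therapy_hours.
Substituting into the marker equation gives marker = -dose - 10.
Solve -dose - 10 = -22: dose = (-22 + 10) / -1 = 12.

dose = 12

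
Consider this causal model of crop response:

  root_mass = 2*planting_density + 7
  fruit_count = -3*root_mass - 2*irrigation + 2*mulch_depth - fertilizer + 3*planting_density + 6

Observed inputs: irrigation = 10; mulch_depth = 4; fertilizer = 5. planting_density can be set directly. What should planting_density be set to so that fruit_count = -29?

Substituting into the fruit_count equation gives fruit_count = -3*planting_density - 32.
Solve -3*planting_density - 32 = -29: planting_density = (-29 + 32) / -3 = -1.

planting_density = -1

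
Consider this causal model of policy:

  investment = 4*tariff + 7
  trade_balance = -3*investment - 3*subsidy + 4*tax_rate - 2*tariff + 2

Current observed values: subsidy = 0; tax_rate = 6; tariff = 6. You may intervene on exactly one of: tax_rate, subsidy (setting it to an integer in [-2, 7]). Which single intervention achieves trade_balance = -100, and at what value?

Intervening on tax_rate: trade_balance = 4*tax_rate - 103. Reaching -100 requires tax_rate = 3/4, not an integer.
Intervening on subsidy: with other inputs at their observed values, trade_balance = -3*subsidy - 79. Solving for -100 gives subsidy = 7, within [-2, 7].

set subsidy = 7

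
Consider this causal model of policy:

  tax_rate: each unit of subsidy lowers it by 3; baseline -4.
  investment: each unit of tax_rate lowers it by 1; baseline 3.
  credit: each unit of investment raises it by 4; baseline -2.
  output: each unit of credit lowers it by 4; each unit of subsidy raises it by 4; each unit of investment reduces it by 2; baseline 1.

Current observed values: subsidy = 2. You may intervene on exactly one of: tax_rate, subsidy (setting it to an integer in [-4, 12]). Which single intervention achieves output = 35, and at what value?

set tax_rate = 4

Intervening on tax_rate: with other inputs at their observed values, output = 18*tax_rate - 37. Solving for 35 gives tax_rate = 4, within [-4, 12].
Intervening on subsidy: output = -50*subsidy - 117. Reaching 35 requires subsidy = -76/25, not an integer.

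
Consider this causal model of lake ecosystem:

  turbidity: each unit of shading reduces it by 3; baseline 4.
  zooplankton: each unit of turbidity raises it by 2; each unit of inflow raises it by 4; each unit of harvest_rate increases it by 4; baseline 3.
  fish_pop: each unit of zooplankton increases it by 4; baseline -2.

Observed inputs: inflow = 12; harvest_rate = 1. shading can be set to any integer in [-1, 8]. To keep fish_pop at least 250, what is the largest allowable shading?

Substituting into the zooplankton equation gives zooplankton = -6*shading + 63.
So fish_pop = -24*shading + 250.
Require -24*shading + 250 ≥ 250, so shading ≤ 0.
The largest integer in [-1, 8] satisfying this is 0.

shading = 0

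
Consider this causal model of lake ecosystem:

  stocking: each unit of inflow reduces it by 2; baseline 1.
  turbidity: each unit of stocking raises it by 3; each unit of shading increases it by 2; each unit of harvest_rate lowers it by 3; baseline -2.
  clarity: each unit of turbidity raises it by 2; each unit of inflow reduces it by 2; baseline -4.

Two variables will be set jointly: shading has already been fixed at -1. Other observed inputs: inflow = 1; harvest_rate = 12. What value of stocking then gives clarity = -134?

With shading held at -1:
Intervening on stocking fixes its value directly, overriding its dependence on inflow.
Substituting into the turbidity equation gives turbidity = 3*stocking - 40.
So clarity = 6*stocking - 86.
Solve 6*stocking - 86 = -134: stocking = (-134 + 86) / 6 = -8.

stocking = -8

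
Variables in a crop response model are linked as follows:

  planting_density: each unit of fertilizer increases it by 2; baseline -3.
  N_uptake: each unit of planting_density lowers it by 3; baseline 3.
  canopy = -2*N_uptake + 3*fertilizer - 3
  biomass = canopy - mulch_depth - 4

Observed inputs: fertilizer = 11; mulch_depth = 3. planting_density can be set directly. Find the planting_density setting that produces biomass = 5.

Intervening on planting_density fixes its value directly, overriding its dependence on fertilizer.
Substituting into the canopy equation gives canopy = 6*planting_density + 24.
Substituting into the biomass equation gives biomass = 6*planting_density + 17.
Solve 6*planting_density + 17 = 5: planting_density = (5 - 17) / 6 = -2.

planting_density = -2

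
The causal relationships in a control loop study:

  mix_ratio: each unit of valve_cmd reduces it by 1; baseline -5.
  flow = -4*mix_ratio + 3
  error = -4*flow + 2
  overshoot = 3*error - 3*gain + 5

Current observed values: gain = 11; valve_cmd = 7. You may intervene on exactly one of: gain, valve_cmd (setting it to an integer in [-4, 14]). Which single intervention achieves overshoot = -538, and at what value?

set valve_cmd = 5

Intervening on gain: overshoot = -3*gain - 601. Reaching -538 requires gain = -21, outside [-4, 14].
Intervening on valve_cmd: with other inputs at their observed values, overshoot = -48*valve_cmd - 298. Solving for -538 gives valve_cmd = 5, within [-4, 14].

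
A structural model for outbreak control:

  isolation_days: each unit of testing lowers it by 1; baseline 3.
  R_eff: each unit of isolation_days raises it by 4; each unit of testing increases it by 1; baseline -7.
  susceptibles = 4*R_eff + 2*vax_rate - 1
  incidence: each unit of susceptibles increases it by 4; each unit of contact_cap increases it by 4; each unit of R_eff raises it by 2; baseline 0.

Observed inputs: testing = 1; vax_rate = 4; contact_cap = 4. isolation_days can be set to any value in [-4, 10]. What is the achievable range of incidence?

-352 to 656

Intervening on isolation_days fixes its value directly, overriding its dependence on testing.
Substituting into the R_eff equation gives R_eff = 4*isolation_days - 6.
So susceptibles = 16*isolation_days - 17.
Substituting into the incidence equation gives incidence = 72*isolation_days - 64.
Linear in isolation_days, so extremes are at the endpoints: isolation_days = -4 gives incidence = -352; isolation_days = 10 gives incidence = 656.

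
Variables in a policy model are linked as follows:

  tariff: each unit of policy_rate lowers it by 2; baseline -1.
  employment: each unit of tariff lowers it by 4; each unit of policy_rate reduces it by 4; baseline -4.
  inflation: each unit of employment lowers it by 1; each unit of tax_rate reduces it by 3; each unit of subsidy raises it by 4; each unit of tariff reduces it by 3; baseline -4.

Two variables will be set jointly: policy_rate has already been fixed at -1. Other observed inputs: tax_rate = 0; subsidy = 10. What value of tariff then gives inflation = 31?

tariff = -5

With policy_rate held at -1:
Intervening on tariff fixes its value directly, overriding its dependence on policy_rate.
Substituting into the employment equation gives employment = -4*tariff.
This gives inflation = tariff + 36.
Solve tariff + 36 = 31: tariff = (31 - 36) / 1 = -5.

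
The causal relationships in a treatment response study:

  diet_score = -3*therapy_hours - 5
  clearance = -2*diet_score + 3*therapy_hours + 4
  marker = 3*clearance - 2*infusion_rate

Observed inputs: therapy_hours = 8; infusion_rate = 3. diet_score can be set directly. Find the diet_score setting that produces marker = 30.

diet_score = 8

Intervening on diet_score fixes its value directly, overriding its dependence on therapy_hours.
Substituting into the clearance equation gives clearance = -2*diet_score + 28.
Substituting into the marker equation gives marker = -6*diet_score + 78.
Solve -6*diet_score + 78 = 30: diet_score = (30 - 78) / -6 = 8.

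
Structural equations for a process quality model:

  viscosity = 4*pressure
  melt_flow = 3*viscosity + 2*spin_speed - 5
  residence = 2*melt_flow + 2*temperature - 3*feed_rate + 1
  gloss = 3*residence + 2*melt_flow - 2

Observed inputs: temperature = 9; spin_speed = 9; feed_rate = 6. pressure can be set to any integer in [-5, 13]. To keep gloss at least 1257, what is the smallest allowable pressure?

Substituting into the melt_flow equation gives melt_flow = 12*pressure + 13.
So residence = 24*pressure + 27.
Substituting into the gloss equation gives gloss = 96*pressure + 105.
Require 96*pressure + 105 ≥ 1257, so pressure ≥ 12.
The smallest integer in [-5, 13] satisfying this is 12.

pressure = 12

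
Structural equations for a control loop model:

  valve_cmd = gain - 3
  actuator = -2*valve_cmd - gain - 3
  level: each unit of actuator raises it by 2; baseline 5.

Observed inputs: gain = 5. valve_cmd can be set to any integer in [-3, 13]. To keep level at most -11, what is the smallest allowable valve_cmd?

valve_cmd = 0

Intervening on valve_cmd fixes its value directly, overriding its dependence on gain.
Substituting into the actuator equation gives actuator = -2*valve_cmd - 8.
Substituting into the level equation gives level = -4*valve_cmd - 11.
Require -4*valve_cmd - 11 ≤ -11, so valve_cmd ≥ 0.
The smallest integer in [-3, 13] satisfying this is 0.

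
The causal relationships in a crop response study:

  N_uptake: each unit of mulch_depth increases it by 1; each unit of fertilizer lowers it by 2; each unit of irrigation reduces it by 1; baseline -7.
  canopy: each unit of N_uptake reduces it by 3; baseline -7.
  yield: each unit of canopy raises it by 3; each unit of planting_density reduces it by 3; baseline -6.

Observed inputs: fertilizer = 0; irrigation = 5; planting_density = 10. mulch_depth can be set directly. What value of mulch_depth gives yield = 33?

mulch_depth = 2

Substituting into the N_uptake equation gives N_uptake = mulch_depth - 12.
Substituting into the canopy equation gives canopy = -3*mulch_depth + 29.
So yield = -9*mulch_depth + 51.
Solve -9*mulch_depth + 51 = 33: mulch_depth = (33 - 51) / -9 = 2.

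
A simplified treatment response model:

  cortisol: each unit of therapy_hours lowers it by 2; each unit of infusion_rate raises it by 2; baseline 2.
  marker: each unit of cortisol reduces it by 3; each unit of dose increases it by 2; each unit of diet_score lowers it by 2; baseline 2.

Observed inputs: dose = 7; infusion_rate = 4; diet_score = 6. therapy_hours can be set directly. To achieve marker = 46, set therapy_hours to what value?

therapy_hours = 12

Substituting into the cortisol equation gives cortisol = -2*therapy_hours + 10.
Substituting into the marker equation gives marker = 6*therapy_hours - 26.
Solve 6*therapy_hours - 26 = 46: therapy_hours = (46 + 26) / 6 = 12.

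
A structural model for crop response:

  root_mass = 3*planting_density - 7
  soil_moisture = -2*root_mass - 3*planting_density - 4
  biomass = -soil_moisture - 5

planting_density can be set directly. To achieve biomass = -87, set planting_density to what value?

Substituting into the soil_moisture equation gives soil_moisture = -9*planting_density + 10.
biomass becomes 9*planting_density - 15.
Solve 9*planting_density - 15 = -87: planting_density = (-87 + 15) / 9 = -8.

planting_density = -8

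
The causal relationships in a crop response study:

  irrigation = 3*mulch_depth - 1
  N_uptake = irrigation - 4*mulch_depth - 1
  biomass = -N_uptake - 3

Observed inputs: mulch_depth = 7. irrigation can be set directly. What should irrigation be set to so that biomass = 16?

Intervening on irrigation fixes its value directly, overriding its dependence on mulch_depth.
Substituting into the N_uptake equation gives N_uptake = irrigation - 29.
This gives biomass = -irrigation + 26.
Solve -irrigation + 26 = 16: irrigation = (16 - 26) / -1 = 10.

irrigation = 10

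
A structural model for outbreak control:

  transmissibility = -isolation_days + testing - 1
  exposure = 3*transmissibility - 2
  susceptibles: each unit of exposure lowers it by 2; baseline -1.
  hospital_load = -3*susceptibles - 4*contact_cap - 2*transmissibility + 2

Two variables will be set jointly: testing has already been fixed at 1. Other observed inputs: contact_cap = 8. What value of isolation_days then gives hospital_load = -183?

With testing held at 1:
Substituting into the transmissibility equation gives transmissibility = -isolation_days.
This gives exposure = -3*isolation_days - 2.
Substituting into the susceptibles equation gives susceptibles = 6*isolation_days + 3.
Substituting into the hospital_load equation gives hospital_load = -16*isolation_days - 39.
Solve -16*isolation_days - 39 = -183: isolation_days = (-183 + 39) / -16 = 9.

isolation_days = 9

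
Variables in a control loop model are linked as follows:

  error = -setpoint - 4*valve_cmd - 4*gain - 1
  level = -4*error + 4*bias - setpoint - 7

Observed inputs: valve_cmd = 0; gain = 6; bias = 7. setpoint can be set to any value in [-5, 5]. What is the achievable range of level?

Substituting into the error equation gives error = -setpoint - 25.
This gives level = 3*setpoint + 121.
Linear in setpoint, so extremes are at the endpoints: setpoint = -5 gives level = 106; setpoint = 5 gives level = 136.

106 to 136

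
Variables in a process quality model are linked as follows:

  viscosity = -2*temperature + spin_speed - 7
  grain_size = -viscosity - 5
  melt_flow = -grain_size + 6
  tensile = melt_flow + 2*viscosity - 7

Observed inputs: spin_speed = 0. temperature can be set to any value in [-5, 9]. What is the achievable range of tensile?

-71 to 13

Substituting into the viscosity equation gives viscosity = -2*temperature - 7.
Substituting into the grain_size equation gives grain_size = 2*temperature + 2.
Substituting into the melt_flow equation gives melt_flow = -2*temperature + 4.
Substituting into the tensile equation gives tensile = -6*temperature - 17.
Linear in temperature, so extremes are at the endpoints: temperature = -5 gives tensile = 13; temperature = 9 gives tensile = -71.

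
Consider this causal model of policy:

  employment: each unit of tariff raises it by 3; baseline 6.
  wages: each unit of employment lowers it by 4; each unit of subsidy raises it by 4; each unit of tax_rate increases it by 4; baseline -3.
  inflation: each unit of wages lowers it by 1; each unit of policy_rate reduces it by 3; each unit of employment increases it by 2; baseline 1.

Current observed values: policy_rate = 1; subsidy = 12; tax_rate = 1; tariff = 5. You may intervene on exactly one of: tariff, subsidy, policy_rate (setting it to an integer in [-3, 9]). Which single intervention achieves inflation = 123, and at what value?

set subsidy = 0

Intervening on tariff: inflation = 18*tariff - 15. Reaching 123 requires tariff = 23/3, not an integer.
Intervening on subsidy: with other inputs at their observed values, inflation = -4*subsidy + 123. Solving for 123 gives subsidy = 0, within [-3, 9].
Intervening on policy_rate: inflation = -3*policy_rate + 78. Reaching 123 requires policy_rate = -15, outside [-3, 9].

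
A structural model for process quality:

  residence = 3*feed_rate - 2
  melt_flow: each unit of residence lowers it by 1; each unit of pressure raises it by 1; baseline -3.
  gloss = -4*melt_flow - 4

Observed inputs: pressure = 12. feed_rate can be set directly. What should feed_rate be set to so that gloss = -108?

feed_rate = -5

Substituting into the melt_flow equation gives melt_flow = -3*feed_rate + 11.
This gives gloss = 12*feed_rate - 48.
Solve 12*feed_rate - 48 = -108: feed_rate = (-108 + 48) / 12 = -5.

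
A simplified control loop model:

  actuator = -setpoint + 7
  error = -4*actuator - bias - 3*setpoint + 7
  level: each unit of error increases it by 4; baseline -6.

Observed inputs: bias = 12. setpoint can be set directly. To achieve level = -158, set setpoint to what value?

setpoint = -5

Substituting into the error equation gives error = setpoint - 33.
level becomes 4*setpoint - 138.
Solve 4*setpoint - 138 = -158: setpoint = (-158 + 138) / 4 = -5.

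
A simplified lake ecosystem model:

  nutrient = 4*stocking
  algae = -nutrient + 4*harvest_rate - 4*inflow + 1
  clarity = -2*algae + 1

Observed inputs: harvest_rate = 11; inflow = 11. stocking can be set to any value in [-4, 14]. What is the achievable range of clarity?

Substituting into the algae equation gives algae = -4*stocking + 1.
clarity becomes 8*stocking - 1.
Linear in stocking, so extremes are at the endpoints: stocking = -4 gives clarity = -33; stocking = 14 gives clarity = 111.

-33 to 111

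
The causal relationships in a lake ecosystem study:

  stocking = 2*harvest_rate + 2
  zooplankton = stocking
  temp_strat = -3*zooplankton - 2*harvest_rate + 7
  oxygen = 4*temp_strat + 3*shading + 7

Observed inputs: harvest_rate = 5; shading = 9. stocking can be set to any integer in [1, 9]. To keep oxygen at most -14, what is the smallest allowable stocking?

stocking = 3

Intervening on stocking fixes its value directly, overriding its dependence on harvest_rate.
Substituting into the temp_strat equation gives temp_strat = -3*stocking - 3.
Substituting into the oxygen equation gives oxygen = -12*stocking + 22.
Require -12*stocking + 22 ≤ -14, so stocking ≥ 3.
The smallest integer in [1, 9] satisfying this is 3.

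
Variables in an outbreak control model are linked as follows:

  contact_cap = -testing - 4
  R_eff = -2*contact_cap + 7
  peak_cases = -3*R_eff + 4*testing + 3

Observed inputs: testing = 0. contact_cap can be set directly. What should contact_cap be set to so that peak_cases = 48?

Intervening on contact_cap fixes its value directly, overriding its dependence on testing.
Substituting into the peak_cases equation gives peak_cases = 6*contact_cap - 18.
Solve 6*contact_cap - 18 = 48: contact_cap = (48 + 18) / 6 = 11.

contact_cap = 11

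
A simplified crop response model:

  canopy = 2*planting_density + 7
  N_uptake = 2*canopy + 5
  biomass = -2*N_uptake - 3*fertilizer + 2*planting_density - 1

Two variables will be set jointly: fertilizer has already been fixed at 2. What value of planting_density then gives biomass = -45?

planting_density = 0

With fertilizer held at 2:
Substituting into the N_uptake equation gives N_uptake = 4*planting_density + 19.
Substituting into the biomass equation gives biomass = -6*planting_density - 45.
Solve -6*planting_density - 45 = -45: planting_density = (-45 + 45) / -6 = 0.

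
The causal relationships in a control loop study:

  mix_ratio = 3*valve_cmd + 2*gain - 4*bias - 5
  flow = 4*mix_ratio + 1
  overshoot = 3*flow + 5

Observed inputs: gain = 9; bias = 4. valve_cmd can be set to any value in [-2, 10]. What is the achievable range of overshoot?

Substituting into the mix_ratio equation gives mix_ratio = 3*valve_cmd - 3.
Substituting into the flow equation gives flow = 12*valve_cmd - 11.
Substituting into the overshoot equation gives overshoot = 36*valve_cmd - 28.
Linear in valve_cmd, so extremes are at the endpoints: valve_cmd = -2 gives overshoot = -100; valve_cmd = 10 gives overshoot = 332.

-100 to 332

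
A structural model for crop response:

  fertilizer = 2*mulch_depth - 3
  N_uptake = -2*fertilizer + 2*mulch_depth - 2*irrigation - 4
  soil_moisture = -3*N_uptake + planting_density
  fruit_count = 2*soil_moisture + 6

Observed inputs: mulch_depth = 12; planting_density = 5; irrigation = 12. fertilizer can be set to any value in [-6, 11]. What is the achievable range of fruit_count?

-32 to 172

Intervening on fertilizer fixes its value directly, overriding its dependence on mulch_depth.
Substituting into the N_uptake equation gives N_uptake = -2*fertilizer - 4.
Substituting into the soil_moisture equation gives soil_moisture = 6*fertilizer + 17.
This gives fruit_count = 12*fertilizer + 40.
Linear in fertilizer, so extremes are at the endpoints: fertilizer = -6 gives fruit_count = -32; fertilizer = 11 gives fruit_count = 172.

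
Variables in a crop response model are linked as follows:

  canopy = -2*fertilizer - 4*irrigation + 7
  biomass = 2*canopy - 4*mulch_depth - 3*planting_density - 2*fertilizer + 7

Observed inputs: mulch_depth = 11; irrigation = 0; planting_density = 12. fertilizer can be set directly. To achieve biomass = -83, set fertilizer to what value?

Substituting into the canopy equation gives canopy = -2*fertilizer + 7.
biomass becomes -6*fertilizer - 59.
Solve -6*fertilizer - 59 = -83: fertilizer = (-83 + 59) / -6 = 4.

fertilizer = 4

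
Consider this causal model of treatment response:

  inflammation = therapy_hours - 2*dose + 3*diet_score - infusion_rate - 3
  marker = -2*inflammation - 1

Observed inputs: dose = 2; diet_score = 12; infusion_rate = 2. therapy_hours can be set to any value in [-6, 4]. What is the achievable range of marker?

Substituting into the inflammation equation gives inflammation = therapy_hours + 27.
Substituting into the marker equation gives marker = -2*therapy_hours - 55.
Linear in therapy_hours, so extremes are at the endpoints: therapy_hours = -6 gives marker = -43; therapy_hours = 4 gives marker = -63.

-63 to -43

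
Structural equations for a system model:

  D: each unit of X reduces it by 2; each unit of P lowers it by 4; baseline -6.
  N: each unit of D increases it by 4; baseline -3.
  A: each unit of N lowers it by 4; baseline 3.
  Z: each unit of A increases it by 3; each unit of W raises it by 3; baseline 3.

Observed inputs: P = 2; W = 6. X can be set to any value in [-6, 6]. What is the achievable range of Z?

Substituting into the D equation gives D = -2*X - 14.
Substituting into the N equation gives N = -8*X - 59.
This gives A = 32*X + 239.
This gives Z = 96*X + 738.
Linear in X, so extremes are at the endpoints: X = -6 gives Z = 162; X = 6 gives Z = 1314.

162 to 1314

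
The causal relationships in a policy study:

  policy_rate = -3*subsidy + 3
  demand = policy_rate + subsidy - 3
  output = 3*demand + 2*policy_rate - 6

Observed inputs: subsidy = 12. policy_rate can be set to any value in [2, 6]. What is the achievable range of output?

31 to 51

Intervening on policy_rate fixes its value directly, overriding its dependence on subsidy.
Substituting into the demand equation gives demand = policy_rate + 9.
Substituting into the output equation gives output = 5*policy_rate + 21.
Linear in policy_rate, so extremes are at the endpoints: policy_rate = 2 gives output = 31; policy_rate = 6 gives output = 51.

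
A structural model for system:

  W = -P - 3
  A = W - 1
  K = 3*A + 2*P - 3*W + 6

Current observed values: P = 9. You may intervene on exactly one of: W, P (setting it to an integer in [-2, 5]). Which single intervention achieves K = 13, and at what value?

set P = 5

Intervening on W: the paths from W to K cancel (net effect zero), leaving K = 21; 13 is unreachable this way.
Intervening on P: with other inputs at their observed values, K = 2*P + 3. Solving for 13 gives P = 5, within [-2, 5].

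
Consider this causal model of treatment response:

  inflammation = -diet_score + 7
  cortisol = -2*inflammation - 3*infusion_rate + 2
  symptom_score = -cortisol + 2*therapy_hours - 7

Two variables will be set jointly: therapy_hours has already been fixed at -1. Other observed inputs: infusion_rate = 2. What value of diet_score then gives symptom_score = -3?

With therapy_hours held at -1:
Substituting into the cortisol equation gives cortisol = 2*diet_score - 18.
So symptom_score = -2*diet_score + 9.
Solve -2*diet_score + 9 = -3: diet_score = (-3 - 9) / -2 = 6.

diet_score = 6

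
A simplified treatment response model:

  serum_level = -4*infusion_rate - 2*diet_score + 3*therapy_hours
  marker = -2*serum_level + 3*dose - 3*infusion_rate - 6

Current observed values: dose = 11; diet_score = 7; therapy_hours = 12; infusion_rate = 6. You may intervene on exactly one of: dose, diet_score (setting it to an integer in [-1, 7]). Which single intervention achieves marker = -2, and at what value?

set dose = 6

Intervening on dose: with other inputs at their observed values, marker = 3*dose - 20. Solving for -2 gives dose = 6, within [-1, 7].
Intervening on diet_score: marker = 4*diet_score - 15. Reaching -2 requires diet_score = 13/4, not an integer.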